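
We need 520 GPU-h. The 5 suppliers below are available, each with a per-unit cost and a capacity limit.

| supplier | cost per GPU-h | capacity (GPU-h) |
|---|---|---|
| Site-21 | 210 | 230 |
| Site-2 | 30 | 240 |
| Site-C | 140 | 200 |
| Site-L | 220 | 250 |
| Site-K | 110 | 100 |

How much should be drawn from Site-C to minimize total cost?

Cheapest first:
Take 240 from Site-2 at 30 — need 280 more.
Site-K at 110: take all 100 GPU-h — 180 still needed.
Site-C (140): take the remaining 180 — done.
Site-21, Site-L: unused.

180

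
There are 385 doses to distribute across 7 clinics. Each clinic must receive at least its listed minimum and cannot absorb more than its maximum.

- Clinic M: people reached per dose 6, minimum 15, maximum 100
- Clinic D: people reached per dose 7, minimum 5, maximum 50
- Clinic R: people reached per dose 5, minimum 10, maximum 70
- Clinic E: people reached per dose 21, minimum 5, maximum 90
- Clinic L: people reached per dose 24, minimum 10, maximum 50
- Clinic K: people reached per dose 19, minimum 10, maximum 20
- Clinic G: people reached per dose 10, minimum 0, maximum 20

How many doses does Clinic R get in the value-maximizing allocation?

Meeting every minimum uses 15+5+10+5+10+10+0 = 55 doses, leaving 330.
Order the clinics by people reached per dose: Clinic L 24 > Clinic E 21 > Clinic K 19 > Clinic G 10 > Clinic D 7 > Clinic M 6 > Clinic R 5.
Give Clinic L 40 more to hit its cap of 50 — 290 left.
Clinic E: +85 to 90 (cap) — 205 left.
Clinic K: +10 to 20 (cap) — 195 left.
Clinic G takes 20 more to reach its cap of 20 — 175 left.
Clinic D: +45 to 50 (cap) — 130 left.
Give Clinic M 85 more to hit its cap of 100 — 45 left.
Only 45 left; Clinic R takes them to reach 55.

55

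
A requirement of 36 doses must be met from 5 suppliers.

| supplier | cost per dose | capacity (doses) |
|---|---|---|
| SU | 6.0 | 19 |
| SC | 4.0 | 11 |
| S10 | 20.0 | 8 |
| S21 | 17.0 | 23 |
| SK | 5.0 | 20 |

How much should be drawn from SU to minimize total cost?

Use suppliers in increasing cost order.
Take 11 from SC at 4.0 ; need 25 more.
Take 20 from SK at 5.0 ; need 5 more.
SU at 6.0: take 5 of its 19 ; requirement met.
S21, S10: unused.

5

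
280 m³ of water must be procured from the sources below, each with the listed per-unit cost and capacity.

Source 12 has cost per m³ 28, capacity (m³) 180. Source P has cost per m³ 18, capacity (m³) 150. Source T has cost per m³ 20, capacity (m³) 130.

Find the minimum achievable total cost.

5300

Use sources in increasing cost order.
Take 150 from Source P at 18 — need 130 more.
Source T at 20: take all 130 m³ — 0 still needed.
Source 12: unused.
Cost = 150×18 + 130×20 = 5300.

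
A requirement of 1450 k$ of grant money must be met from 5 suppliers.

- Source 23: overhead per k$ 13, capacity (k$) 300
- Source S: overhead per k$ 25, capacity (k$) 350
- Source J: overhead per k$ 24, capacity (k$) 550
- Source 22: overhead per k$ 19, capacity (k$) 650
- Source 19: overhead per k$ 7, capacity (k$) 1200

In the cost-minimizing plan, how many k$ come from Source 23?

Fill from the cheapest supplier first.
Source 19 at 7: take all 1200 k$ ; 250 still needed.
Take 250 from Source 23 at 13 to finish.
Source 22, Source J, Source S: unused.

250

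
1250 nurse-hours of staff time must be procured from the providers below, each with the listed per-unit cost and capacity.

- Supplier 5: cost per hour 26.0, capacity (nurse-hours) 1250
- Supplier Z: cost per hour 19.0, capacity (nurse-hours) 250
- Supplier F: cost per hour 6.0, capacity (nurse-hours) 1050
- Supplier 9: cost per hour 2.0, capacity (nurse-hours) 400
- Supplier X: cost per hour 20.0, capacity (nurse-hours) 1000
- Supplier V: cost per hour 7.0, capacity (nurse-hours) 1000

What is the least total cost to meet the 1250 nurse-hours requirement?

5900

Use providers in increasing cost order.
Supplier 9 (2.0): use full 400 → 850 nurse-hours to go.
Supplier F at 6.0: take 850 of its 1050 → requirement met.
Supplier V, Supplier Z, Supplier X, Supplier 5: unused.
Cost = 400×2.0 + 850×6.0 = 5900.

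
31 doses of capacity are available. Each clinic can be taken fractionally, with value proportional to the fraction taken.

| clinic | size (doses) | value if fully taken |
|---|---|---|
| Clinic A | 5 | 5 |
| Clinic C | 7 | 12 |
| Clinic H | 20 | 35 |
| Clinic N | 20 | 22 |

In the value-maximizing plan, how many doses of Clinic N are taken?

Sort by value density: Clinic H 35/20≈1.75, Clinic C 12/7≈1.71, Clinic N 22/20≈1.1, Clinic A 5/5≈1.
All 20 doses of Clinic H fit (value 35) — 11 remain.
Clinic C: take in full, 7 doses for value 12 — 4 left.
4 doses left: a 4/20 share of Clinic N gives 22×4/20 = 4.4.

4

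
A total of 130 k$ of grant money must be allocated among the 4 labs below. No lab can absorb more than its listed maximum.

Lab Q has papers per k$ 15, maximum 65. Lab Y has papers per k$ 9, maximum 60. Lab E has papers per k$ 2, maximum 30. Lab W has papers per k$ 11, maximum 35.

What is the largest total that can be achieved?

1630

Order the labs by papers per k$: Lab Q 15 > Lab W 11 > Lab Y 9 > Lab E 2.
Give Lab Q 65 to hit its cap of 65 — 65 left.
Lab W takes 35 to reach its cap of 35 — 30 left.
Lab Y has room for 60 but only 30 remain, so it gets 30.
Total = 15×65 + 9×30 + 11×35 = 1630.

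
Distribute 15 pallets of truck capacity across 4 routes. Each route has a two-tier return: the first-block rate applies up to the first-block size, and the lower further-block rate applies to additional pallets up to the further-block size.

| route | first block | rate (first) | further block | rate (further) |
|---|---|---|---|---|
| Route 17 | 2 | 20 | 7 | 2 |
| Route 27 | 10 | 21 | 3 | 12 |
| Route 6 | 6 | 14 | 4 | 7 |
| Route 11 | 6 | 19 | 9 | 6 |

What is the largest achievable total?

Rank every tier by rate: Route 27/T1 21 > Route 17/T1 20 > Route 11/T1 19 > Route 6/T1 14 > Route 27/T2 12 > Route 6/T2 7 > Route 11/T2 6 > Route 17/T2 2.
Route 27 T1 at 21: fill all 10 — 5 left.
Fill Route 17 T1 block (2 at 20) — 3 left.
3 remain; put them into Route 11 T1 at 19.
Total = 21×10 + 20×2 + 19×3 = 307.

307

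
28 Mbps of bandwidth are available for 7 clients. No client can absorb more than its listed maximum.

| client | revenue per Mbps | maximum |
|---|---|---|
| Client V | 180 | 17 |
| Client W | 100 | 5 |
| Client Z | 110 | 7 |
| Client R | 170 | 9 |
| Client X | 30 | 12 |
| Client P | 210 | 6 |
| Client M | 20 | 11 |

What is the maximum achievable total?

5170

Rank by revenue per Mbps: Client P 210 > Client V 180 > Client R 170 > Client Z 110 > Client W 100 > Client X 30 > Client M 20.
Client P: +6 to 6 (cap) — 22 left.
Client V takes 17 to reach its cap of 17 — 5 left.
Only 5 left; Client R takes them to reach 5.
Total = 180×17 + 170×5 + 210×6 = 5170.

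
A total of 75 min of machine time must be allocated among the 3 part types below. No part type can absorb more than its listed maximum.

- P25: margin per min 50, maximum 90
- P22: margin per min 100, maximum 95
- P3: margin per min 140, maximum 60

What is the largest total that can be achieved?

Rank by margin per min: P3 140 > P22 100 > P25 50.
Give P3 60 to hit its cap of 60 → 15 left.
Only 15 left; P22 takes them to reach 15.
Total = 100×15 + 140×60 = 9900.

9900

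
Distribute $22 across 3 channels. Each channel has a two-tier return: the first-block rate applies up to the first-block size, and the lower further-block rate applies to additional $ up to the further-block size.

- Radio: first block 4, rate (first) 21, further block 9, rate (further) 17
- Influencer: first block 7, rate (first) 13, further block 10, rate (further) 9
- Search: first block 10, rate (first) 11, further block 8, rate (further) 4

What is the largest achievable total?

Treat each block as its own option and order by rate: Radio/T1 21 > Radio/T2 17 > Influencer/T1 13 > Search/T1 11 > Influencer/T2 9 > Search/T2 4.
Fill Radio T1 block (4 at 21) → 18 left.
Radio/T2 (17): +9 → 9 left.
Fill Influencer T1 block (7 at 13) → 2 left.
Search/T1: +2 of 10 at 11; pool empty.
Total = 21×4 + 17×9 + 13×7 + 11×2 = 350.

350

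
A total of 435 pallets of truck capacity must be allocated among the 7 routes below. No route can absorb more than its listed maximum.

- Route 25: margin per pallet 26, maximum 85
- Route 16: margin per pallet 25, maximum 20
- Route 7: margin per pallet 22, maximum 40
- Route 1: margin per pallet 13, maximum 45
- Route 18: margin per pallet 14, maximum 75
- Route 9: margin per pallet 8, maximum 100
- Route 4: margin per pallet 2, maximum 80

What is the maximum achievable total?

Rank by margin per pallet: Route 25 26 > Route 16 25 > Route 7 22 > Route 18 14 > Route 1 13 > Route 9 8 > Route 4 2.
Give Route 25 85 to hit its cap of 85 ; 350 left.
Route 16: +20 to 20 (cap) ; 330 left.
Route 7: +40 to 40 (cap) ; 290 left.
Route 18 takes 75 to reach its cap of 75 ; 215 left.
Route 1: +45 to 45 (cap) ; 170 left.
Give Route 9 100 to hit its cap of 100 ; 70 left.
Route 4 has room for 80 but only 70 remain, so it gets 70.
Total = 26×85 + 25×20 + 22×40 + 13×45 + 14×75 + 8×100 + 2×70 = 6165.

6165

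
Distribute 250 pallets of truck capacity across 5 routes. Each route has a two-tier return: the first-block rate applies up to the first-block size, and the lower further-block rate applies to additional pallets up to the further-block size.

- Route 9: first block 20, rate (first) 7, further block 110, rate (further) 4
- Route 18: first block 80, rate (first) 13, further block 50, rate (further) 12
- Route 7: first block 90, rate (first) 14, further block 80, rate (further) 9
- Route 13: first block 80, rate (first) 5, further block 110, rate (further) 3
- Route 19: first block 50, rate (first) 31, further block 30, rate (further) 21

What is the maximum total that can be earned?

4480

Order all 10 blocks by rate: Route 19/first 31 > Route 19/second 21 > Route 7/first 14 > Route 18/first 13 > Route 18/second 12 > Route 7/second 9 > Route 9/first 7 > Route 13/first 5 > Route 9/second 4 > Route 13/second 3.
Route 19 first at 31: fill all 50 ; 200 left.
Fill Route 19 second block (30 at 21) ; 170 left.
Fill Route 7 first block (90 at 14) ; 80 left.
Fill Route 18 first block (80 at 13) ; 0 left.
Total = 31×50 + 21×30 + 14×90 + 13×80 = 4480.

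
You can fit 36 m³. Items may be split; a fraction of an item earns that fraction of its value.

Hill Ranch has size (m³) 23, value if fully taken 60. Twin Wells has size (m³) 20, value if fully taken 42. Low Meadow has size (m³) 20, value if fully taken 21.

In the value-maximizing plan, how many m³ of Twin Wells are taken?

13

Best value per unit of size first: Hill Ranch 60/23≈2.61, Twin Wells 42/20≈2.1, Low Meadow 21/20≈1.05.
Hill Ranch: take in full, 23 m³ for value 60 — 13 left.
Only 13 m³ remain; take 13/20 of Twin Wells for value 42×13/20 = 27.3.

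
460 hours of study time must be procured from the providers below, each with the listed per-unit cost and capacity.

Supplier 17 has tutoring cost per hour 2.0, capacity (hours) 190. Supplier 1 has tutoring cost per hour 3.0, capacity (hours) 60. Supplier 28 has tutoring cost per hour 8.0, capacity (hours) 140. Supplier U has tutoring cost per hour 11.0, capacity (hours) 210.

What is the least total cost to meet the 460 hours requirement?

2450

Cheapest first:
Supplier 17 (2.0): use full 190 ; 270 hours to go.
Supplier 1 at 3.0: take all 60 hours ; 210 still needed.
Supplier 28 at 8.0: take all 140 hours ; 70 still needed.
Take 70 from Supplier U at 11.0 to finish.
Cost = 190×2.0 + 60×3.0 + 140×8.0 + 70×11.0 = 2450.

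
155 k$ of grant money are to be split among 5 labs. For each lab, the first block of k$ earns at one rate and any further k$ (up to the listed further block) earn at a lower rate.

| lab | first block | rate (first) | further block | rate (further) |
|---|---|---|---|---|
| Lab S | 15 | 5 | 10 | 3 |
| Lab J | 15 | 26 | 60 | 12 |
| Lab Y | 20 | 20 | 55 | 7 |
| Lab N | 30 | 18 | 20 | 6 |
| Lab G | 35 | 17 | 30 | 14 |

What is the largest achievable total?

Treat each block as its own option and order by rate: Lab J/T1 26 > Lab Y/T1 20 > Lab N/T1 18 > Lab G/T1 17 > Lab G/T2 14 > Lab J/T2 12 > Lab Y/T2 7 > Lab N/T2 6 > Lab S/T1 5 > Lab S/T2 3.
Lab J T1 at 26: fill all 15 — 140 left.
Lab Y/T1 (20): +20 — 120 left.
Lab N/T1 (18): +30 — 90 left.
Lab G/T1 (17): +35 — 55 left.
Fill Lab G T2 block (30 at 14) — 25 left.
25 remain; put them into Lab J T2 at 12.
Total = 26×15 + 20×20 + 18×30 + 17×35 + 14×30 + 12×25 = 2645.

2645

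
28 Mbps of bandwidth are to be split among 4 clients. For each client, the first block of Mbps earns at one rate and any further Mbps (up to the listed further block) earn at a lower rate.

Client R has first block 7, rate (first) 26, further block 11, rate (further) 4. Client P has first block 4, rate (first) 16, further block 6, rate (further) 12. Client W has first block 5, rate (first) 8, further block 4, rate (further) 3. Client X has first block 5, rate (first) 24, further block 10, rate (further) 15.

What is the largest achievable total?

Order all 8 blocks by rate: Client R/first 26 > Client X/first 24 > Client P/first 16 > Client X/second 15 > Client P/second 12 > Client W/first 8 > Client R/second 4 > Client W/second 3.
Fill Client R first block (7 at 26) → 21 left.
Fill Client X first block (5 at 24) → 16 left.
Client P first at 16: fill all 4 → 12 left.
Fill Client X second block (10 at 15) → 2 left.
Client P second at 12: only 2 left, fill 2.
Total = 26×7 + 24×5 + 16×4 + 15×10 + 12×2 = 540.

540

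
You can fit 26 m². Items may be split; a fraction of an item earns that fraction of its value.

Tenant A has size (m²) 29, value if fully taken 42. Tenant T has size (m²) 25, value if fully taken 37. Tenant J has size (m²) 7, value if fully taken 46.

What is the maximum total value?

Sort by value density: Tenant J 46/7≈6.57, Tenant T 37/25≈1.48, Tenant A 42/29≈1.45.
Tenant J: take in full, 7 m² for value 46 — 19 left.
Fill the last 19 m² with part of Tenant T: 19/25 of it earns 28.12.
Total value = 74.12.

74.12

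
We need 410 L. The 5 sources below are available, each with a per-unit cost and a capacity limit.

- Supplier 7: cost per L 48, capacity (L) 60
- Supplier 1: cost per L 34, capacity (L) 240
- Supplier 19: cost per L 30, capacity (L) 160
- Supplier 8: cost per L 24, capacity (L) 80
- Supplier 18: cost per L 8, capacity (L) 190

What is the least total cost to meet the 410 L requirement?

7640

Fill from the cheapest source first.
Take 190 from Supplier 18 at 8 ; need 220 more.
Take 80 from Supplier 8 at 24 ; need 140 more.
Supplier 19 (30): take the remaining 140 ; done.
Supplier 1, Supplier 7: unused.
Cost = 190×8 + 80×24 + 140×30 = 7640.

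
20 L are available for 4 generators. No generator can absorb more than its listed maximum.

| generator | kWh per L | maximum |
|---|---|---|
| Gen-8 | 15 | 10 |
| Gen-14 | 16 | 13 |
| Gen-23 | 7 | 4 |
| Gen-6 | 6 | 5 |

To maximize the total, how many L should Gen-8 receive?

Rank by kWh per L: Gen-14 16 > Gen-8 15 > Gen-23 7 > Gen-6 6.
Gen-14: +13 to 13 (cap) → 7 left.
Gen-8: +7 (room for 10) → 7. Pool exhausted.

7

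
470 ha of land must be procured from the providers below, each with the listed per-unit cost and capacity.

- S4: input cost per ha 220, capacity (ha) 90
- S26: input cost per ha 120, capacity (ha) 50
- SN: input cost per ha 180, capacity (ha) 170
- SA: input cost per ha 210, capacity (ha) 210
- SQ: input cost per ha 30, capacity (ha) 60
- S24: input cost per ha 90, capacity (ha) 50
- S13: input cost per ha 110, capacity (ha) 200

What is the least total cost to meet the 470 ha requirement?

Fill from the cheapest provider first.
SQ at 30: take all 60 ha → 410 still needed.
S24 (90): use full 50 → 360 ha to go.
Take 200 from S13 at 110 → need 160 more.
Take 50 from S26 at 120 → need 110 more.
Take 110 from SN at 180 to finish.
SA, S4: unused.
Cost = 60×30 + 50×90 + 200×110 + 50×120 + 110×180 = 54100.

54100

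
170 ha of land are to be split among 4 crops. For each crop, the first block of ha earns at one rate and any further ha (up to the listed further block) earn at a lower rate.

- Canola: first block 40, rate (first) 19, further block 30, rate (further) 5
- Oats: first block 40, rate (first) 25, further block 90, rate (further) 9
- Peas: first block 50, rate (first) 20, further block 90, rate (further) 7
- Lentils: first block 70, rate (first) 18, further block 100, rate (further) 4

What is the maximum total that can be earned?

3480

Order all 8 blocks by rate: Oats/first 25 > Peas/first 20 > Canola/first 19 > Lentils/first 18 > Oats/second 9 > Peas/second 7 > Canola/second 5 > Lentils/second 4.
Fill Oats first block (40 at 25) → 130 left.
Peas/first (20): +50 → 80 left.
Canola/first (19): +40 → 40 left.
40 remain; put them into Lentils first at 18.
Total = 25×40 + 20×50 + 19×40 + 18×40 = 3480.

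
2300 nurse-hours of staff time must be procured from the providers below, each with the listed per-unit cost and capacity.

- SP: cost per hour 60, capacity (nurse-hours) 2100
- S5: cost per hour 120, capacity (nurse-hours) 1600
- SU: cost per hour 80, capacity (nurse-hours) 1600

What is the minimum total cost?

142000

Cheapest first:
SP (60): use full 2100 — 200 nurse-hours to go.
SU (80): take the remaining 200 — done.
S5: unused.
Cost = 2100×60 + 200×80 = 142000.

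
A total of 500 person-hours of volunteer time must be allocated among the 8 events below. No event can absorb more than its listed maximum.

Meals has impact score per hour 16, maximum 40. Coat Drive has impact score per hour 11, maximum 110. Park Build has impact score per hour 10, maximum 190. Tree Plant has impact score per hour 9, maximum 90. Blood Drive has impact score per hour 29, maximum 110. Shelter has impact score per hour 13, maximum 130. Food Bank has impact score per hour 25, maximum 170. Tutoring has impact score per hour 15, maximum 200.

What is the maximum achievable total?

10780

Rank by impact score per hour: Blood Drive 29 > Food Bank 25 > Meals 16 > Tutoring 15 > Shelter 13 > Coat Drive 11 > Park Build 10 > Tree Plant 9.
Blood Drive takes 110 to reach its cap of 110 → 390 left.
Give Food Bank 170 to hit its cap of 170 → 220 left.
Give Meals 40 to hit its cap of 40 → 180 left.
Tutoring: +180 (room for 200) → 180. Pool exhausted.
Total = 16×40 + 29×110 + 25×170 + 15×180 = 10780.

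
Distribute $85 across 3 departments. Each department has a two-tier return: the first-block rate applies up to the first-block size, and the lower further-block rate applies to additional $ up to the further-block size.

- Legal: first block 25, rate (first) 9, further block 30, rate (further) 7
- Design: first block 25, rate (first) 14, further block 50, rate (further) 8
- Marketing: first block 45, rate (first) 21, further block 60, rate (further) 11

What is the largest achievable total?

Treat each block as its own option and order by rate: Marketing/tier1 21 > Design/tier1 14 > Marketing/tier2 11 > Legal/tier1 9 > Design/tier2 8 > Legal/tier2 7.
Marketing/tier1 (21): +45 → 40 left.
Design tier1 at 14: fill all 25 → 15 left.
Marketing/tier2: +15 of 60 at 11; pool empty.
Total = 21×45 + 14×25 + 11×15 = 1460.

1460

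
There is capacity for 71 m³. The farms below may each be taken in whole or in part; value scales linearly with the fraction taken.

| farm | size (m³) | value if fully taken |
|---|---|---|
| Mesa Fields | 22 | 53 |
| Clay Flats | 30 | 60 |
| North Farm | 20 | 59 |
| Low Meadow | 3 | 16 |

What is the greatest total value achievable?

180

Best value per unit of size first: Low Meadow 16/3≈5.33, North Farm 59/20≈2.95, Mesa Fields 53/22≈2.41, Clay Flats 60/30≈2.
All 3 m³ of Low Meadow fit (value 16) ; 68 remain.
All 20 m³ of North Farm fit (value 59) ; 48 remain.
Take all of Mesa Fields (22 m³, value 53) ; 26 m³ left.
Fill the last 26 m³ with part of Clay Flats: 26/30 of it earns 52.
Total value = 180.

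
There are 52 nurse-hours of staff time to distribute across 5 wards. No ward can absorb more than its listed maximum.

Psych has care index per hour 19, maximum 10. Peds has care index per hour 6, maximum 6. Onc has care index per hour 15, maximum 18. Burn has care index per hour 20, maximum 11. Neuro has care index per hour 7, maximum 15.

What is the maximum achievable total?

Rank by care index per hour: Burn 20 > Psych 19 > Onc 15 > Neuro 7 > Peds 6.
Burn takes 11 to reach its cap of 11 → 41 left.
Give Psych 10 to hit its cap of 10 → 31 left.
Onc takes 18 to reach its cap of 18 → 13 left.
Neuro: +13 (room for 15) → 13. Pool exhausted.
Total = 19×10 + 15×18 + 20×11 + 7×13 = 771.

771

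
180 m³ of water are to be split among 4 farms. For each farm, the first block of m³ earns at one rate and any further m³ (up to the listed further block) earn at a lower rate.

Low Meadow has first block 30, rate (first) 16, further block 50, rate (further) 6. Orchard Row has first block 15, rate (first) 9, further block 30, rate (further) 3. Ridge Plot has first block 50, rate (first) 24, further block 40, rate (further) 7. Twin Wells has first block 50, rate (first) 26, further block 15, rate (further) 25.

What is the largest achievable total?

Treat each block as its own option and order by rate: Twin Wells/first 26 > Twin Wells/second 25 > Ridge Plot/first 24 > Low Meadow/first 16 > Orchard Row/first 9 > Ridge Plot/second 7 > Low Meadow/second 6 > Orchard Row/second 3.
Twin Wells first at 26: fill all 50 → 130 left.
Twin Wells second at 25: fill all 15 → 115 left.
Fill Ridge Plot first block (50 at 24) → 65 left.
Low Meadow first at 16: fill all 30 → 35 left.
Fill Orchard Row first block (15 at 9) → 20 left.
Ridge Plot second at 7: only 20 left, fill 20.
Total = 26×50 + 25×15 + 24×50 + 16×30 + 9×15 + 7×20 = 3630.

3630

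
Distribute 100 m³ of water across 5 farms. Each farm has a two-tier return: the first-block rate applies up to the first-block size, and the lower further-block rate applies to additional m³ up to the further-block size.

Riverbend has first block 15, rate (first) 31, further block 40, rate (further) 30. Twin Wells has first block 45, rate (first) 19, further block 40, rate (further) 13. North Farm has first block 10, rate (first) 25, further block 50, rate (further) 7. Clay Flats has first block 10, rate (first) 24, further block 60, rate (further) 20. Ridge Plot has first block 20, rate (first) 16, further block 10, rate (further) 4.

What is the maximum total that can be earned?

Order all 10 blocks by rate: Riverbend/tier1 31 > Riverbend/tier2 30 > North Farm/tier1 25 > Clay Flats/tier1 24 > Clay Flats/tier2 20 > Twin Wells/tier1 19 > Ridge Plot/tier1 16 > Twin Wells/tier2 13 > North Farm/tier2 7 > Ridge Plot/tier2 4.
Fill Riverbend tier1 block (15 at 31) ; 85 left.
Riverbend tier2 at 30: fill all 40 ; 45 left.
Fill North Farm tier1 block (10 at 25) ; 35 left.
Clay Flats tier1 at 24: fill all 10 ; 25 left.
Clay Flats/tier2: +25 of 60 at 20; pool empty.
Total = 31×15 + 30×40 + 25×10 + 24×10 + 20×25 = 2655.

2655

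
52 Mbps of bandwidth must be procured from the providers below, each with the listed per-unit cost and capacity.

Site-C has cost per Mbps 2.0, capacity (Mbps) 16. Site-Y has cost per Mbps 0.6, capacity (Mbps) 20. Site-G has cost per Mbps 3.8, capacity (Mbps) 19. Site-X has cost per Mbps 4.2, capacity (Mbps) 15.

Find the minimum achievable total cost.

Cheapest first:
Take 20 from Site-Y at 0.6 → need 32 more.
Site-C (2.0): use full 16 → 16 Mbps to go.
Take 16 from Site-G at 3.8 to finish.
Site-X: unused.
Cost = 20×0.6 + 16×2.0 + 16×3.8 = 104.8.

104.8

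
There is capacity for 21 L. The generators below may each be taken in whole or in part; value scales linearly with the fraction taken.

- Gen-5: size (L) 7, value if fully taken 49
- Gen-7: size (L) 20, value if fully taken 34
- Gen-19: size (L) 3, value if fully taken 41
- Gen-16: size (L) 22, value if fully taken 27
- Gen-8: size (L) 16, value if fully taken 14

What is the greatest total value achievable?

108.7

Sort by value density: Gen-19 41/3≈13.7, Gen-5 49/7≈7, Gen-7 34/20≈1.7, Gen-16 27/22≈1.23, Gen-8 14/16≈0.875.
All 3 L of Gen-19 fit (value 41) → 18 remain.
Gen-5: take in full, 7 L for value 49 → 11 left.
Fill the last 11 L with part of Gen-7: 11/20 of it earns 18.7.
Total value = 108.7.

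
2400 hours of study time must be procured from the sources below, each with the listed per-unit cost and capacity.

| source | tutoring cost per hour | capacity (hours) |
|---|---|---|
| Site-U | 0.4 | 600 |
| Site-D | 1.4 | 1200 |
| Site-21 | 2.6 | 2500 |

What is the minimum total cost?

Cheapest first:
Site-U at 0.4: take all 600 hours → 1800 still needed.
Site-D (1.4): use full 1200 → 600 hours to go.
Site-21 (2.6): take the remaining 600 → done.
Cost = 600×0.4 + 1200×1.4 + 600×2.6 = 3480.

3480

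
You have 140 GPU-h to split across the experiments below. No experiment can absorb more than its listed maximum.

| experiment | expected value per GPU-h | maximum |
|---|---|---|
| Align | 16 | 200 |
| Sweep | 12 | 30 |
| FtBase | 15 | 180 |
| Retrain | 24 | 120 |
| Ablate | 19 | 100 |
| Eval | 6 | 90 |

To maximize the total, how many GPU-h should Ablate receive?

20

Highest expected value per GPU-h first: Retrain 24 > Ablate 19 > Align 16 > FtBase 15 > Sweep 12 > Eval 6.
Retrain: +120 to 120 (cap) → 20 left.
Ablate: +20 (room for 100) → 20. Pool exhausted.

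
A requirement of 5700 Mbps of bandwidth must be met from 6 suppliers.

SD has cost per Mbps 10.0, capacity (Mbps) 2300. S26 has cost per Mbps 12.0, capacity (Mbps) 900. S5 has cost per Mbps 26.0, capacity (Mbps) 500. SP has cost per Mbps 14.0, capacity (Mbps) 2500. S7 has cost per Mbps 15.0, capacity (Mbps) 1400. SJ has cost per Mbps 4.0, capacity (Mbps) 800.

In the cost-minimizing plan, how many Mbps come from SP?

1700

Use suppliers in increasing cost order.
SJ at 4.0: take all 800 Mbps ; 4900 still needed.
SD (10.0): use full 2300 ; 2600 Mbps to go.
S26 at 12.0: take all 900 Mbps ; 1700 still needed.
Take 1700 from SP at 14.0 to finish.
S7, S5: unused.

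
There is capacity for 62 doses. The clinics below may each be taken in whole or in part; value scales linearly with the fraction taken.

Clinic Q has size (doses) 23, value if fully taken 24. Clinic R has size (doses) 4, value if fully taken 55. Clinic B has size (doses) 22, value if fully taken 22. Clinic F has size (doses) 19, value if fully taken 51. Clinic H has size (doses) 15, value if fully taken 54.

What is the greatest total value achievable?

Sort by value density: Clinic R 55/4≈13.8, Clinic H 54/15≈3.6, Clinic F 51/19≈2.68, Clinic Q 24/23≈1.04, Clinic B 22/22≈1.
Clinic R: take in full, 4 doses for value 55 → 58 left.
Take all of Clinic H (15 doses, value 54) → 43 doses left.
Clinic F: take in full, 19 doses for value 51 → 24 left.
Clinic Q: take in full, 23 doses for value 24 → 1 left.
Only 1 doses remain; take 1/22 of Clinic B for value 22×1/22 = 1.
Total value = 185.

185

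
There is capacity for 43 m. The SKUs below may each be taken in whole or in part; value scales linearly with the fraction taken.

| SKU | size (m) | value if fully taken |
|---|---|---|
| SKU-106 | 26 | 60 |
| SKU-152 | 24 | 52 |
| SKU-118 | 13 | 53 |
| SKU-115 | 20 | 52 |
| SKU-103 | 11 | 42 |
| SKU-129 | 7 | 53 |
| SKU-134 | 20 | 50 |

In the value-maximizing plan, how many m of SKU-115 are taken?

12

Best value per unit of size first: SKU-129 53/7≈7.57, SKU-118 53/13≈4.08, SKU-103 42/11≈3.82, SKU-115 52/20≈2.6, SKU-134 50/20≈2.5, SKU-106 60/26≈2.31, SKU-152 52/24≈2.17.
SKU-129: take in full, 7 m for value 53 → 36 left.
All 13 m of SKU-118 fit (value 53) → 23 remain.
Take all of SKU-103 (11 m, value 42) → 12 m left.
Fill the last 12 m with part of SKU-115: 12/20 of it earns 31.2.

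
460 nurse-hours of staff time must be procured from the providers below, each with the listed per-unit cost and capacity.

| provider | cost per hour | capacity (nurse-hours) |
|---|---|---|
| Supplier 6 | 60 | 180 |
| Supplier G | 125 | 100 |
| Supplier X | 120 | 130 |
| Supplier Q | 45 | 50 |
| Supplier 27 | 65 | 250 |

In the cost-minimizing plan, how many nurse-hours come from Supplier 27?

230

Cheapest first:
Supplier Q (45): use full 50 ; 410 nurse-hours to go.
Supplier 6 (60): use full 180 ; 230 nurse-hours to go.
Supplier 27 (65): take the remaining 230 ; done.
Supplier X, Supplier G: unused.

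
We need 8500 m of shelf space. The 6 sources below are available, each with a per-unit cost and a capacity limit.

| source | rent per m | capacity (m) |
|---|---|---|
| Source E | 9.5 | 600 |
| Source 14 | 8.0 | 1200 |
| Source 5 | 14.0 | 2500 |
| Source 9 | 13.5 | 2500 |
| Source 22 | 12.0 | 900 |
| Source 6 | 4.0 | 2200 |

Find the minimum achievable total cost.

84050

Cheapest first:
Source 6 (4.0): use full 2200 → 6300 m to go.
Source 14 at 8.0: take all 1200 m → 5100 still needed.
Take 600 from Source E at 9.5 → need 4500 more.
Take 900 from Source 22 at 12.0 → need 3600 more.
Source 9 (13.5): use full 2500 → 1100 m to go.
Source 5 at 14.0: take 1100 of its 2500 → requirement met.
Cost = 2200×4.0 + 1200×8.0 + 600×9.5 + 900×12.0 + 2500×13.5 + 1100×14.0 = 84050.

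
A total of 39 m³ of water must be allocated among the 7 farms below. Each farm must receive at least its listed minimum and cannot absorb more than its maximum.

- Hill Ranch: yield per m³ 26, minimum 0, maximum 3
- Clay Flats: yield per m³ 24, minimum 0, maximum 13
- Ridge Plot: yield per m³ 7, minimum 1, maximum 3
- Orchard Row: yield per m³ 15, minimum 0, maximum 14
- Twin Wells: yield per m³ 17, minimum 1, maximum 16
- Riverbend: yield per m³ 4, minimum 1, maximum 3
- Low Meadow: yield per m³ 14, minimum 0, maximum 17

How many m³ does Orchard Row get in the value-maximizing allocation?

Meeting every minimum uses 0+0+1+0+1+1+0 = 3 m³, leaving 36.
Highest yield per m³ first: Hill Ranch 26 > Clay Flats 24 > Twin Wells 17 > Orchard Row 15 > Low Meadow 14 > Ridge Plot 7 > Riverbend 4.
Hill Ranch takes 3 more to reach its cap of 3 → 33 left.
Clay Flats: +13 to 13 (cap) → 20 left.
Give Twin Wells 15 more to hit its cap of 16 → 5 left.
Only 5 left; Orchard Row takes them to reach 5.

5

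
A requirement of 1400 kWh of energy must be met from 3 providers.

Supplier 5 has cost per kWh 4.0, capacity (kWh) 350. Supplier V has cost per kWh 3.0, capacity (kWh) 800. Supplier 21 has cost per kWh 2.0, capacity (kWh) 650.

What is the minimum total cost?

Use providers in increasing cost order.
Supplier 21 (2.0): use full 650 — 750 kWh to go.
Supplier V (3.0): take the remaining 750 — done.
Supplier 5: unused.
Cost = 650×2.0 + 750×3.0 = 3550.

3550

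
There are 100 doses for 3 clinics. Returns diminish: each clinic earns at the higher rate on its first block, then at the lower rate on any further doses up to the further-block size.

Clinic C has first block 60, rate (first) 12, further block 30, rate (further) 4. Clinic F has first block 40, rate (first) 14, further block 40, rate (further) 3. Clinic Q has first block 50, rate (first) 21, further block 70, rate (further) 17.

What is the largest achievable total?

1900

Treat each block as its own option and order by rate: Clinic Q/first 21 > Clinic Q/second 17 > Clinic F/first 14 > Clinic C/first 12 > Clinic C/second 4 > Clinic F/second 3.
Clinic Q first at 21: fill all 50 ; 50 left.
50 remain; put them into Clinic Q second at 17.
Total = 21×50 + 17×50 = 1900.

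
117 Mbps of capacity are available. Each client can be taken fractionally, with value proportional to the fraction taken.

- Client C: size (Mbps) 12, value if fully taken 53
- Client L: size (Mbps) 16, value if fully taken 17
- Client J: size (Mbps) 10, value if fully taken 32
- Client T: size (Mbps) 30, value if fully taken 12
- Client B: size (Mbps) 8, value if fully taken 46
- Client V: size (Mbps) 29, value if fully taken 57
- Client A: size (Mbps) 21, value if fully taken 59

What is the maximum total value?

Sort by value density: Client B 46/8≈5.75, Client C 53/12≈4.42, Client J 32/10≈3.2, Client A 59/21≈2.81, Client V 57/29≈1.97, Client L 17/16≈1.06, Client T 12/30≈0.4.
Client B: take in full, 8 Mbps for value 46 — 109 left.
Take all of Client C (12 Mbps, value 53) — 97 Mbps left.
Take all of Client J (10 Mbps, value 32) — 87 Mbps left.
Take all of Client A (21 Mbps, value 59) — 66 Mbps left.
All 29 Mbps of Client V fit (value 57) — 37 remain.
Take all of Client L (16 Mbps, value 17) — 21 Mbps left.
21 Mbps left: a 21/30 share of Client T gives 12×21/30 = 8.4.
Total value = 272.4.

272.4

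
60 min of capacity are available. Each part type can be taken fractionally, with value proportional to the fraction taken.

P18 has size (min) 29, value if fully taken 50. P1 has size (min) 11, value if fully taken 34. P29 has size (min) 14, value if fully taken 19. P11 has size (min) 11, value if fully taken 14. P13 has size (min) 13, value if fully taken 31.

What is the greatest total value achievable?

124.5

Sort by value density: P1 34/11≈3.09, P13 31/13≈2.38, P18 50/29≈1.72, P29 19/14≈1.36, P11 14/11≈1.27.
P1: take in full, 11 min for value 34 — 49 left.
All 13 min of P13 fit (value 31) — 36 remain.
P18: take in full, 29 min for value 50 — 7 left.
Only 7 min remain; take 7/14 of P29 for value 19×7/14 = 9.5.
Total value = 124.5.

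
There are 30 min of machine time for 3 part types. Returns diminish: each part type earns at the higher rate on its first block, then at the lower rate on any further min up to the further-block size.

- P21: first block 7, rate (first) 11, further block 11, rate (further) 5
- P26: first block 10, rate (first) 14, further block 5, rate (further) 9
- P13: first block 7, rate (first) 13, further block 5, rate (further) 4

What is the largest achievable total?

358

Rank every tier by rate: P26/tier1 14 > P13/tier1 13 > P21/tier1 11 > P26/tier2 9 > P21/tier2 5 > P13/tier2 4.
P26/tier1 (14): +10 — 20 left.
P13/tier1 (13): +7 — 13 left.
Fill P21 tier1 block (7 at 11) — 6 left.
Fill P26 tier2 block (5 at 9) — 1 left.
1 remain; put them into P21 tier2 at 5.
Total = 14×10 + 13×7 + 11×7 + 9×5 + 5×1 = 358.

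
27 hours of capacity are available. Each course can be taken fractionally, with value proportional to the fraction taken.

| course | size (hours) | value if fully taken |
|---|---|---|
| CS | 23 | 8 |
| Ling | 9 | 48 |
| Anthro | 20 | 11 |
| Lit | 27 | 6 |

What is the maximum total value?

Rank by value-to-size ratio: Ling 48/9≈5.33, Anthro 11/20≈0.55, CS 8/23≈0.348, Lit 6/27≈0.222.
Ling: take in full, 9 hours for value 48 → 18 left.
18 hours left: a 18/20 share of Anthro gives 11×18/20 = 9.9.
Total value = 57.9.

57.9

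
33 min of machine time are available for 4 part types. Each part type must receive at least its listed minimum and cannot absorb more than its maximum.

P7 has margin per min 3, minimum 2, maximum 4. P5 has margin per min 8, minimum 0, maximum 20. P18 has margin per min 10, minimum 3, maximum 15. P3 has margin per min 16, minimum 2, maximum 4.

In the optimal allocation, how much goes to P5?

12

Meeting every minimum uses 2+0+3+2 = 7 min, leaving 26.
Highest margin per min first: P3 16 > P18 10 > P5 8 > P7 3.
P3 takes 2 more to reach its cap of 4 → 24 left.
Give P18 12 more to hit its cap of 15 → 12 left.
P5: +12 (room for 20) → 12. Pool exhausted.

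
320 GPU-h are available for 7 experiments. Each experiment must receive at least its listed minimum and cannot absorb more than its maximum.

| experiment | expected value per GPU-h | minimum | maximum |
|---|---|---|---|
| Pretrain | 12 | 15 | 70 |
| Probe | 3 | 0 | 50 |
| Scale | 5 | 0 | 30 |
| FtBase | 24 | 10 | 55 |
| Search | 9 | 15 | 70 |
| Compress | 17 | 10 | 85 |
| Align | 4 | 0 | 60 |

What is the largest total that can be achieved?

4425

Meeting every minimum uses 15+0+0+10+15+10+0 = 50 GPU-h, leaving 270.
Highest expected value per GPU-h first: FtBase 24 > Compress 17 > Pretrain 12 > Search 9 > Scale 5 > Align 4 > Probe 3.
Give FtBase 45 more to hit its cap of 55 — 225 left.
Compress: +75 to 85 (cap) — 150 left.
Pretrain takes 55 more to reach its cap of 70 — 95 left.
Search: +55 to 70 (cap) — 40 left.
Scale: +30 to 30 (cap) — 10 left.
Align has room for 60 more but only 10 remain, so it gets 10.
Total = 12×70 + 5×30 + 24×55 + 9×70 + 17×85 + 4×10 = 4425.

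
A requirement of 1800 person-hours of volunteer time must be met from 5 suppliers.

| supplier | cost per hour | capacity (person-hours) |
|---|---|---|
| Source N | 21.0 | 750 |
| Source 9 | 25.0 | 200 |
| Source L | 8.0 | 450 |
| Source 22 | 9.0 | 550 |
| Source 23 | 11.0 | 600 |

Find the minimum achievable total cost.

19350

Use suppliers in increasing cost order.
Source L (8.0): use full 450 → 1350 person-hours to go.
Source 22 at 9.0: take all 550 person-hours → 800 still needed.
Take 600 from Source 23 at 11.0 → need 200 more.
Take 200 from Source N at 21.0 to finish.
Source 9: unused.
Cost = 450×8.0 + 550×9.0 + 600×11.0 + 200×21.0 = 19350.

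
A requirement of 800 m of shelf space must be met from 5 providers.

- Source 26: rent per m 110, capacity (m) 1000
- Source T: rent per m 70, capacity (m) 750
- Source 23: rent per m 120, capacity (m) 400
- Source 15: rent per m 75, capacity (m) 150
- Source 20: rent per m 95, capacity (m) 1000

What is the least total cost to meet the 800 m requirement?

Cheapest first:
Take 750 from Source T at 70 → need 50 more.
Source 15 (75): take the remaining 50 → done.
Source 20, Source 26, Source 23: unused.
Cost = 750×70 + 50×75 = 56250.

56250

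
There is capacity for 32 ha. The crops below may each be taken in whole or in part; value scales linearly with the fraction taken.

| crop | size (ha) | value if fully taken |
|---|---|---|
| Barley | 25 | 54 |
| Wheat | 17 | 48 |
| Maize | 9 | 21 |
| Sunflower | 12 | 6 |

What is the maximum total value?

81.96

Sort by value density: Wheat 48/17≈2.82, Maize 21/9≈2.33, Barley 54/25≈2.16, Sunflower 6/12≈0.5.
All 17 ha of Wheat fit (value 48) ; 15 remain.
Take all of Maize (9 ha, value 21) ; 6 ha left.
6 ha left: a 6/25 share of Barley gives 54×6/25 = 12.96.
Total value = 81.96.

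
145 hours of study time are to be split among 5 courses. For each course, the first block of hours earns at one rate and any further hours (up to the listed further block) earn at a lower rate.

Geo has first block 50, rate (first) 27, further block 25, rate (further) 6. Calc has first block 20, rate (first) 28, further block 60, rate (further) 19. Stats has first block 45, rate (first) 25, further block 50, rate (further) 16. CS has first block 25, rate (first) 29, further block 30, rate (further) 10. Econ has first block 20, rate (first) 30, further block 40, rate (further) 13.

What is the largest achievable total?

3985

Treat each block as its own option and order by rate: Econ/tier1 30 > CS/tier1 29 > Calc/tier1 28 > Geo/tier1 27 > Stats/tier1 25 > Calc/tier2 19 > Stats/tier2 16 > Econ/tier2 13 > CS/tier2 10 > Geo/tier2 6.
Econ tier1 at 30: fill all 20 → 125 left.
CS tier1 at 29: fill all 25 → 100 left.
Calc tier1 at 28: fill all 20 → 80 left.
Fill Geo tier1 block (50 at 27) → 30 left.
Stats/tier1: +30 of 45 at 25; pool empty.
Total = 30×20 + 29×25 + 28×20 + 27×50 + 25×30 = 3985.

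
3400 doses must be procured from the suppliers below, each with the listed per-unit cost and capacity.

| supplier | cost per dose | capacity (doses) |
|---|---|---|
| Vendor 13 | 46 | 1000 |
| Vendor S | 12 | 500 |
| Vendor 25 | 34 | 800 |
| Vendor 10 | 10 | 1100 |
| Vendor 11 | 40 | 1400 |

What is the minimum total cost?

84200

Cheapest first:
Take 1100 from Vendor 10 at 10 → need 2300 more.
Take 500 from Vendor S at 12 → need 1800 more.
Vendor 25 (34): use full 800 → 1000 doses to go.
Take 1000 from Vendor 11 at 40 to finish.
Vendor 13: unused.
Cost = 1100×10 + 500×12 + 800×34 + 1000×40 = 84200.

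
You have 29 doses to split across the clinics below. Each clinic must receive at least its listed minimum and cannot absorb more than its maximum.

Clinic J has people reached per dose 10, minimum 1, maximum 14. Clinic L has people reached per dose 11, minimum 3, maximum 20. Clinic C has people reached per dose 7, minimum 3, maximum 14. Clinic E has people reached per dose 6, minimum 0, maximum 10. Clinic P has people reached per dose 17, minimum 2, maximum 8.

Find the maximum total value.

Meeting every minimum uses 1+3+3+0+2 = 9 doses, leaving 20.
Rank by people reached per dose: Clinic P 17 > Clinic L 11 > Clinic J 10 > Clinic C 7 > Clinic E 6.
Clinic P takes 6 more to reach its cap of 8 → 14 left.
Clinic L: +14 (room for 17) → 17. Pool exhausted.
Total = 10×1 + 11×17 + 7×3 + 17×8 = 354.

354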